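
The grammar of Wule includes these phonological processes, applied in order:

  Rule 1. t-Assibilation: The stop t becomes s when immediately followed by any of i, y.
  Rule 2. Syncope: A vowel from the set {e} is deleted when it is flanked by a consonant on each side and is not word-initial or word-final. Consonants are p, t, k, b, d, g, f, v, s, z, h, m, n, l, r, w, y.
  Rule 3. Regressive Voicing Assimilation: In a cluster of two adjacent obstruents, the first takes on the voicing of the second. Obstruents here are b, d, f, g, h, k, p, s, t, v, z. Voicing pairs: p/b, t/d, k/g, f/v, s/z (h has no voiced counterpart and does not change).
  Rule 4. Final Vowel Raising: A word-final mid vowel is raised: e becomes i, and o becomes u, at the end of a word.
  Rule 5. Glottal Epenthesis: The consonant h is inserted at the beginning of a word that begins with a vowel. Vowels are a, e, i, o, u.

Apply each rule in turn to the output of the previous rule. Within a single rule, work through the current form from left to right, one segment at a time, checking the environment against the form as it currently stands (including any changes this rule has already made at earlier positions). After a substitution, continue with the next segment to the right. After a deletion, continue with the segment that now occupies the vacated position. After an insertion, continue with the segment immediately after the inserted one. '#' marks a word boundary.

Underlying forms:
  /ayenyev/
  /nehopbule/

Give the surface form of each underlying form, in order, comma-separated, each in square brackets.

[haynyv], [nhobbuli]

/ayenyev/:
  Rule 1 t-Assibilation: no change — [ayenyev]
  Rule 2 Syncope: [ayenyev] → [aynyv]
  Rule 3 Regressive Voicing Assimilation: no change — [aynyv]
  Rule 4 Final Vowel Raising: no change — [aynyv]
  Rule 5 Glottal Epenthesis: [aynyv] → [haynyv]
/nehopbule/:
  Rule 1 t-Assibilation: no change — [nehopbule]
  Rule 2 Syncope: [nehopbule] → [nhopbule]
  Rule 3 Regressive Voicing Assimilation: [nhopbule] → [nhobbule]
  Rule 4 Final Vowel Raising: [nhobbule] → [nhobbuli]
  Rule 5 Glottal Epenthesis: no change — [nhobbuli]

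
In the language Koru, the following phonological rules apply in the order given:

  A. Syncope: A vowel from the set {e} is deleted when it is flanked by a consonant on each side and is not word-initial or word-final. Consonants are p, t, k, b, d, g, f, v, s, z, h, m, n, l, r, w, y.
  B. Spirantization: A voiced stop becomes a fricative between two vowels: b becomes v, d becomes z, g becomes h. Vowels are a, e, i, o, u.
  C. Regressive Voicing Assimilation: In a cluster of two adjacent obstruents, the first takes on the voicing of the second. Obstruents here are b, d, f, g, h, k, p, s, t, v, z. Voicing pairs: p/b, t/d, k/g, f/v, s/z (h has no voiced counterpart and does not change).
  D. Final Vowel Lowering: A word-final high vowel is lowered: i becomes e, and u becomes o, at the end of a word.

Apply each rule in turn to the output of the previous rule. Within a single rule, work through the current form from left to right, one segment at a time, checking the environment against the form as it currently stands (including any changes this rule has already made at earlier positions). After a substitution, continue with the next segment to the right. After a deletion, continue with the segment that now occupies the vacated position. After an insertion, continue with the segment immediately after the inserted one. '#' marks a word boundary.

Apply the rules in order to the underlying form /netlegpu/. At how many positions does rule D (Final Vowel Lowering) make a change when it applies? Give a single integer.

A Syncope: [netlegpu] → [ntlgpu]
B Spirantization: no change — [ntlgpu]
C Regressive Voicing Assimilation: [ntlgpu] → [ntlkpu]
D Final Vowel Lowering: [ntlkpu] → [ntlkpo]
Rule D changed 1 position(s).

1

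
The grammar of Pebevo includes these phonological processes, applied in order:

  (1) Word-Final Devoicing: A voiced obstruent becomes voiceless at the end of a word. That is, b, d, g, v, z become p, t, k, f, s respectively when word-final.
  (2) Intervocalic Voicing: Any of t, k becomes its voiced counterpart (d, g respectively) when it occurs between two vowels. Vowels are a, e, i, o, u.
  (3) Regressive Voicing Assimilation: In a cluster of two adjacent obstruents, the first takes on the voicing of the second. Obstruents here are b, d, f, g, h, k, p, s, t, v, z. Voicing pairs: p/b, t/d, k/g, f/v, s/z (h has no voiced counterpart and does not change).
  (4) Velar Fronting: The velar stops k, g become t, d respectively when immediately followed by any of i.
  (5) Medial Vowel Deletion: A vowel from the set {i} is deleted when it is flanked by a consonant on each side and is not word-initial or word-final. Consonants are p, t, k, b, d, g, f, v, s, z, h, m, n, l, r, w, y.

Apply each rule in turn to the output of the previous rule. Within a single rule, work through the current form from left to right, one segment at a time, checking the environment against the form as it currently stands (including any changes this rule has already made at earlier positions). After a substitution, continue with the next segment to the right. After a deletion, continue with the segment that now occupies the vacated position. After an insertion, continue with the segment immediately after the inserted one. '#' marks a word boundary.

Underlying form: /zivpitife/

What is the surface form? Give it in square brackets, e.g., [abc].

(1) Word-Final Devoicing: no change — [zivpitife]
(2) Intervocalic Voicing: [zivpitife] → [zivpidife]
(3) Regressive Voicing Assimilation: [zivpidife] → [zifpidife]
(4) Velar Fronting: no change — [zifpidife]
(5) Medial Vowel Deletion: [zifpidife] → [zfpdfe]

[zfpdfe]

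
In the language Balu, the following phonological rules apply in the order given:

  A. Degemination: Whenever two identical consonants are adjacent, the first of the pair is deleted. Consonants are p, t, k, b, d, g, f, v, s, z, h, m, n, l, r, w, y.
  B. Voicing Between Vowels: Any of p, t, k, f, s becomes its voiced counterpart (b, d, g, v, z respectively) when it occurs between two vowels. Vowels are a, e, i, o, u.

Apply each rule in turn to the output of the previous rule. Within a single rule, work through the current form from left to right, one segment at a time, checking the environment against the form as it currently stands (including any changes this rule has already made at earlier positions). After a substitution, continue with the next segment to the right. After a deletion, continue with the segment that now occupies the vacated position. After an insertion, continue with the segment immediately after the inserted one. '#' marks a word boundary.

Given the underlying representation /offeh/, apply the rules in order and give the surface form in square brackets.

[oveh]

A Degemination: [offeh] → [ofeh]
B Voicing Between Vowels: [ofeh] → [oveh]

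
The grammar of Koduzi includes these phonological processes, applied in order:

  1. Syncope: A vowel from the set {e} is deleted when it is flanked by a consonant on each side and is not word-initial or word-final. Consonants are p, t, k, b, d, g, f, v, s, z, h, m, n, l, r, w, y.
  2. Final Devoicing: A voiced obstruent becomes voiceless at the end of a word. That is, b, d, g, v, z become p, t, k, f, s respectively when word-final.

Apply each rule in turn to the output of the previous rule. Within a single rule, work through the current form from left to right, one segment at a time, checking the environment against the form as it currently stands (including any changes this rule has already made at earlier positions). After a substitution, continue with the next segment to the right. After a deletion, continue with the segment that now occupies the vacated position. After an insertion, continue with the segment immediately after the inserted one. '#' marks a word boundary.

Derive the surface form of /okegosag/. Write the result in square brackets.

[okgosak]

1 Syncope: [okegosag] → [okgosag]
2 Final Devoicing: [okgosag] → [okgosak]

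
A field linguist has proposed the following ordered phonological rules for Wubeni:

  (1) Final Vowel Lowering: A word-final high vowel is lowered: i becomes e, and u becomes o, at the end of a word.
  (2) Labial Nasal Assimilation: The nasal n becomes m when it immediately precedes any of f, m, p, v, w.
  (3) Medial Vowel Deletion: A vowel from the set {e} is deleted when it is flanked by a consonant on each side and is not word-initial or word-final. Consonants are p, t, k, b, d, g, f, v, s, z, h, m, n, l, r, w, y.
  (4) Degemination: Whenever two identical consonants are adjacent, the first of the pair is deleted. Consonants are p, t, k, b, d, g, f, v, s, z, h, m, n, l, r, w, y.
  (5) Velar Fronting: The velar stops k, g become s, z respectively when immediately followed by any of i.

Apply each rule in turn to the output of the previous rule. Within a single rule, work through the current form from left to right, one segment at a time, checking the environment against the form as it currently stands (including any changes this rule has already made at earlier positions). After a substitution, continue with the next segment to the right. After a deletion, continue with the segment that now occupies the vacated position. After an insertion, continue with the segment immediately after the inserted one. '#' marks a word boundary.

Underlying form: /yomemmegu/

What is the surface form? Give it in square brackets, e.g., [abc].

(1) Final Vowel Lowering: [yomemmegu] → [yomemmego]
(2) Labial Nasal Assimilation: no change — [yomemmego]
(3) Medial Vowel Deletion: [yomemmego] → [yommmgo]
(4) Degemination: [yommmgo] → [yomgo]
(5) Velar Fronting: no change — [yomgo]

[yomgo]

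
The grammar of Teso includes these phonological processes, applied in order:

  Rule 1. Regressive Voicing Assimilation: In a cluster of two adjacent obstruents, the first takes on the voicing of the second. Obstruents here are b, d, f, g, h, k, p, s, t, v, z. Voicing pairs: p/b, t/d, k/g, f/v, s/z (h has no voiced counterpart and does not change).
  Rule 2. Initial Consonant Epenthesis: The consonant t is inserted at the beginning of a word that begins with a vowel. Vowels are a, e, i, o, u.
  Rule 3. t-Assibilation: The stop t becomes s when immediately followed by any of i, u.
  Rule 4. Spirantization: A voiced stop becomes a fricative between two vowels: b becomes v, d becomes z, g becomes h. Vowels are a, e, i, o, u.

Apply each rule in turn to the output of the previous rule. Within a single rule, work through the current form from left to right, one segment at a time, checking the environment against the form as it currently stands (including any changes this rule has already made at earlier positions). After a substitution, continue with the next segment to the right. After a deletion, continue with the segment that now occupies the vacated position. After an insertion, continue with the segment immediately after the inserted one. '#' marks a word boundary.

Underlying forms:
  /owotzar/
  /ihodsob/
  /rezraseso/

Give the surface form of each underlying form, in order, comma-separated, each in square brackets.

[towodzar], [sihotsob], [rezraseso]

/owotzar/:
  Rule 1 Regressive Voicing Assimilation: [owotzar] → [owodzar]
  Rule 2 Initial Consonant Epenthesis: [owodzar] → [towodzar]
  Rule 3 t-Assibilation: no change — [towodzar]
  Rule 4 Spirantization: no change — [towodzar]
/ihodsob/:
  Rule 1 Regressive Voicing Assimilation: [ihodsob] → [ihotsob]
  Rule 2 Initial Consonant Epenthesis: [ihotsob] → [tihotsob]
  Rule 3 t-Assibilation: [tihotsob] → [sihotsob]
  Rule 4 Spirantization: no change — [sihotsob]
/rezraseso/:
  Rule 1 Regressive Voicing Assimilation: no change — [rezraseso]
  Rule 2 Initial Consonant Epenthesis: no change — [rezraseso]
  Rule 3 t-Assibilation: no change — [rezraseso]
  Rule 4 Spirantization: no change — [rezraseso]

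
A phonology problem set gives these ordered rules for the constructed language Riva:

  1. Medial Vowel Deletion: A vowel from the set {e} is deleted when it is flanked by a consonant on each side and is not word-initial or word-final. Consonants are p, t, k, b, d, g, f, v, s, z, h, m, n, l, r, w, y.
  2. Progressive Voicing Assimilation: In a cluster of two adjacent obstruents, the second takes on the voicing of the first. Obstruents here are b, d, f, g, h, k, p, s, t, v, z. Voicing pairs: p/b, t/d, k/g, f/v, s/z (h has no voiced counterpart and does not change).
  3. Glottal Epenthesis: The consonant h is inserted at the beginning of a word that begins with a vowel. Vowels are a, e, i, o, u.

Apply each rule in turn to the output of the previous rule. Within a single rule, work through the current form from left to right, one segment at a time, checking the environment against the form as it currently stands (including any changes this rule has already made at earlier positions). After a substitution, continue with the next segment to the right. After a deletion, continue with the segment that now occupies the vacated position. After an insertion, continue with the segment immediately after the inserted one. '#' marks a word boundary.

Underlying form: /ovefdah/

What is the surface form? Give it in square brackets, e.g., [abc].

1 Medial Vowel Deletion: [ovefdah] → [ovfdah]
2 Progressive Voicing Assimilation: [ovfdah] → [ovvdah]
3 Glottal Epenthesis: [ovvdah] → [hovvdah]

[hovvdah]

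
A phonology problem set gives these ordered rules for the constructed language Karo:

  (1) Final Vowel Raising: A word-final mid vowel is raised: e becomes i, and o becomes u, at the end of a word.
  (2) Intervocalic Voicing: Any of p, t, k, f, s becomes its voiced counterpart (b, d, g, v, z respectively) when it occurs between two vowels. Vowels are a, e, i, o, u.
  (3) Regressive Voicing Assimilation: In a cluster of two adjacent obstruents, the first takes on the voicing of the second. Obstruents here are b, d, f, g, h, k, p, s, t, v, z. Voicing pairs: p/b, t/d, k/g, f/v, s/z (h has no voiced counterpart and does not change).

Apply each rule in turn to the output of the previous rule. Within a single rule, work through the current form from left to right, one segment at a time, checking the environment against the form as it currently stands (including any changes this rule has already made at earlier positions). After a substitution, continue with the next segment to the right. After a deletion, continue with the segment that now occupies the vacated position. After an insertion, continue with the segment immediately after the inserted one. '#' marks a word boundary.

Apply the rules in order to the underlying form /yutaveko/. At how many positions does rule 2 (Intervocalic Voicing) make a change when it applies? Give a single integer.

2

(1) Final Vowel Raising: [yutaveko] → [yutaveku]
(2) Intervocalic Voicing: [yutaveku] → [yudavegu]
(3) Regressive Voicing Assimilation: no change — [yudavegu]
Rule 2 changed 2 position(s).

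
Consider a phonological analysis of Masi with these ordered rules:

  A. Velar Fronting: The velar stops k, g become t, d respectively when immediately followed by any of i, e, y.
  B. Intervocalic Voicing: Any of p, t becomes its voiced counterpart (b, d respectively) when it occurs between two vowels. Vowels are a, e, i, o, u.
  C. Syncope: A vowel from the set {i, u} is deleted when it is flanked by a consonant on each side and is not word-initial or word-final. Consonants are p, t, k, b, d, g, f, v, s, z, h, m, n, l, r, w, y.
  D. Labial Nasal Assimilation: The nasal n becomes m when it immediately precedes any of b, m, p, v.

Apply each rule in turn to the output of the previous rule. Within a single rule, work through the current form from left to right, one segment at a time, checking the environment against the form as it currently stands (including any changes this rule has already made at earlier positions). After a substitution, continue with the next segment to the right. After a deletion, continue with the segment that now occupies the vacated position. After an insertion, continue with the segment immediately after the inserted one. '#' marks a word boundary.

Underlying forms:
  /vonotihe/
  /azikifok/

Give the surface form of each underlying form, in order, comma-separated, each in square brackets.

/vonotihe/:
  A Velar Fronting: no change — [vonotihe]
  B Intervocalic Voicing: [vonotihe] → [vonodihe]
  C Syncope: [vonodihe] → [vonodhe]
  D Labial Nasal Assimilation: no change — [vonodhe]
/azikifok/:
  A Velar Fronting: [azikifok] → [azitifok]
  B Intervocalic Voicing: [azitifok] → [azidifok]
  C Syncope: [azidifok] → [azdfok]
  D Labial Nasal Assimilation: no change — [azdfok]

[vonodhe], [azdfok]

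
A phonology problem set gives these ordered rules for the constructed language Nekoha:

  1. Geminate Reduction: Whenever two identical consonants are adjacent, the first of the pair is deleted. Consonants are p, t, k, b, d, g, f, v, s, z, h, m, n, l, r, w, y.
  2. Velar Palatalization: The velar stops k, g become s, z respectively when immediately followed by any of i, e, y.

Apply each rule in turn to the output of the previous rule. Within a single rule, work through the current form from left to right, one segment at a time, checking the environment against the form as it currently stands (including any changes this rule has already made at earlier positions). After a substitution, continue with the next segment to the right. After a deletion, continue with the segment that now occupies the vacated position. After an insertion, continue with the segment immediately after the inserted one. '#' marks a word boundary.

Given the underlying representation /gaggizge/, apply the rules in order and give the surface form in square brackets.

1 Geminate Reduction: [gaggizge] → [gagizge]
2 Velar Palatalization: [gagizge] → [gazizze]

[gazizze]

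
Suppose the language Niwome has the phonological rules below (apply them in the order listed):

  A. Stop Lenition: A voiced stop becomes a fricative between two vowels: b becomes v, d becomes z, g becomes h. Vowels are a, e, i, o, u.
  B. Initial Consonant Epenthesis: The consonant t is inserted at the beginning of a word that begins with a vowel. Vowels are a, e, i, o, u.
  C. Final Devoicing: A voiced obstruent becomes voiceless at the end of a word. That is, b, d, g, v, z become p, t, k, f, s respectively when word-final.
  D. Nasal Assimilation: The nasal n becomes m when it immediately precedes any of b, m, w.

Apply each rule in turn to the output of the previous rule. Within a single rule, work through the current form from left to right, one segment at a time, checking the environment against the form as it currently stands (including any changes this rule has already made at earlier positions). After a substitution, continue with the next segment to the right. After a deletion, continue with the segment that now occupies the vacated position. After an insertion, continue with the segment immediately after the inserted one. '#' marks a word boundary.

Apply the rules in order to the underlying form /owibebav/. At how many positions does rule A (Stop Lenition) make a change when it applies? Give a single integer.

A Stop Lenition: [owibebav] → [owivevav]
B Initial Consonant Epenthesis: [owivevav] → [towivevav]
C Final Devoicing: [towivevav] → [towivevaf]
D Nasal Assimilation: no change — [towivevaf]
Rule A changed 2 position(s).

2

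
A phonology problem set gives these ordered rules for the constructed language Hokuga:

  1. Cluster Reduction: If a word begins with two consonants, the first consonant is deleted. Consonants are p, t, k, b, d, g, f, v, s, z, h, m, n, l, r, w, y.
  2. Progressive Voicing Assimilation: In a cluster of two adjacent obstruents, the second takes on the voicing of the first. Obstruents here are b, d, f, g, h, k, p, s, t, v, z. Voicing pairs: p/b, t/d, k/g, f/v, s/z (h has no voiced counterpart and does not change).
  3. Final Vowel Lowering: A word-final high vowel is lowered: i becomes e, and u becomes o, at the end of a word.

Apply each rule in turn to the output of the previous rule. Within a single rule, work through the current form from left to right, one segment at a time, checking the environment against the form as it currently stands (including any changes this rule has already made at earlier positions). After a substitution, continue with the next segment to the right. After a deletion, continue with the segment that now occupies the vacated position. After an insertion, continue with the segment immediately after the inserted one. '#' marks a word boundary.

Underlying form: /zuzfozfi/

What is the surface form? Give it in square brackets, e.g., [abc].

1 Cluster Reduction: no change — [zuzfozfi]
2 Progressive Voicing Assimilation: [zuzfozfi] → [zuzvozvi]
3 Final Vowel Lowering: [zuzvozvi] → [zuzvozve]

[zuzvozve]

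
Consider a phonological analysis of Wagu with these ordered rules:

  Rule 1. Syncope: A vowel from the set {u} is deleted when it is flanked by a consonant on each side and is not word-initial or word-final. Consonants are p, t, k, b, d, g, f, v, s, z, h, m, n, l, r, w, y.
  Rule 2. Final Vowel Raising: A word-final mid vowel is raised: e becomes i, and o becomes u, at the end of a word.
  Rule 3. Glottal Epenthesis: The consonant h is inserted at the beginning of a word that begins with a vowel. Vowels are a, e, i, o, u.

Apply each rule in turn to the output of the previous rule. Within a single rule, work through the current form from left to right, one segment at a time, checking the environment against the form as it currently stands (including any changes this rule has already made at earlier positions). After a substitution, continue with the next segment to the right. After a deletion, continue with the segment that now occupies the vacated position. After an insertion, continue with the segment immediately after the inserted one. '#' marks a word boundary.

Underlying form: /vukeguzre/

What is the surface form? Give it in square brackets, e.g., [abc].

Rule 1 Syncope: [vukeguzre] → [vkegzre]
Rule 2 Final Vowel Raising: [vkegzre] → [vkegzri]
Rule 3 Glottal Epenthesis: no change — [vkegzri]

[vkegzri]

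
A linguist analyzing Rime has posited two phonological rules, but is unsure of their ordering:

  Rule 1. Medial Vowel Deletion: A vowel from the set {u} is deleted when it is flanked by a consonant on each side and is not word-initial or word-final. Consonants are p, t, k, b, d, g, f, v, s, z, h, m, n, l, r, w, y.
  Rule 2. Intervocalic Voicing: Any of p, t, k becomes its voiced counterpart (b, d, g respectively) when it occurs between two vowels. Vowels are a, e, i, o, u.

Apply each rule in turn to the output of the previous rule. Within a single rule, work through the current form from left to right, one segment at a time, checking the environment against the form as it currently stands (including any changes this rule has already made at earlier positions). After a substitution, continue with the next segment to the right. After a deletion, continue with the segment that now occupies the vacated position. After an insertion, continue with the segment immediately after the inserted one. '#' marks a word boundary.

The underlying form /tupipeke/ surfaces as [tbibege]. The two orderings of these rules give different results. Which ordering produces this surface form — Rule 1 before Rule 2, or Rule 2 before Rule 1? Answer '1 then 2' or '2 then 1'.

2 then 1

Order 1 then 2:
  1 Medial Vowel Deletion: [tupipeke] → [tpipeke]
  2 Intervocalic Voicing: [tpipeke] → [tpibege]
  result: [tpibege]
Order 2 then 1:
  2 Intervocalic Voicing: [tupipeke] → [tubibege]
  1 Medial Vowel Deletion: [tubibege] → [tbibege]
  result: [tbibege]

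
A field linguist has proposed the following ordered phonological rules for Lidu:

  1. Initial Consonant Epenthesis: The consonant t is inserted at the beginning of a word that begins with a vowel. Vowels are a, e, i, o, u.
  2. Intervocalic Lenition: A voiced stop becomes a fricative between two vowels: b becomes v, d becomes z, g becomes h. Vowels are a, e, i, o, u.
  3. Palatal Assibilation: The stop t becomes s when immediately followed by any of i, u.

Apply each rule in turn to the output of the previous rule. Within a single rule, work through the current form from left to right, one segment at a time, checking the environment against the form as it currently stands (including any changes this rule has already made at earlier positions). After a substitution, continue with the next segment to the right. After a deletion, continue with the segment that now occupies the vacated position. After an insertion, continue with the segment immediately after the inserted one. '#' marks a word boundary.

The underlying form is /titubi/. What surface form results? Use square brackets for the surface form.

[sisuvi]

1 Initial Consonant Epenthesis: no change — [titubi]
2 Intervocalic Lenition: [titubi] → [tituvi]
3 Palatal Assibilation: [tituvi] → [sisuvi]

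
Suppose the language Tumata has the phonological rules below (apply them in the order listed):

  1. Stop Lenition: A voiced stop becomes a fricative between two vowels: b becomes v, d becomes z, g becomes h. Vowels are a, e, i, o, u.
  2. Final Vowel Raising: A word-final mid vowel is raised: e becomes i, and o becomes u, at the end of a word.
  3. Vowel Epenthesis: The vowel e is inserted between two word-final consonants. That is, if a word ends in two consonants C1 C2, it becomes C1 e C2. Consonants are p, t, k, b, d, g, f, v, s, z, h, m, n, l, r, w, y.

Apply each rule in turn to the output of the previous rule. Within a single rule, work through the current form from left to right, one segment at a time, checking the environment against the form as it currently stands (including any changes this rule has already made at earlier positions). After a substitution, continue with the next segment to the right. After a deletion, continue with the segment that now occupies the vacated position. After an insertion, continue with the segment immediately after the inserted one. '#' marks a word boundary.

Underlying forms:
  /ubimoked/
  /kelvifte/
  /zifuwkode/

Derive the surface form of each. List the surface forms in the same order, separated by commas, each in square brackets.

/ubimoked/:
  1 Stop Lenition: [ubimoked] → [uvimoked]
  2 Final Vowel Raising: no change — [uvimoked]
  3 Vowel Epenthesis: no change — [uvimoked]
/kelvifte/:
  1 Stop Lenition: no change — [kelvifte]
  2 Final Vowel Raising: [kelvifte] → [kelvifti]
  3 Vowel Epenthesis: no change — [kelvifti]
/zifuwkode/:
  1 Stop Lenition: [zifuwkode] → [zifuwkoze]
  2 Final Vowel Raising: [zifuwkoze] → [zifuwkozi]
  3 Vowel Epenthesis: no change — [zifuwkozi]

[uvimoked], [kelvifti], [zifuwkozi]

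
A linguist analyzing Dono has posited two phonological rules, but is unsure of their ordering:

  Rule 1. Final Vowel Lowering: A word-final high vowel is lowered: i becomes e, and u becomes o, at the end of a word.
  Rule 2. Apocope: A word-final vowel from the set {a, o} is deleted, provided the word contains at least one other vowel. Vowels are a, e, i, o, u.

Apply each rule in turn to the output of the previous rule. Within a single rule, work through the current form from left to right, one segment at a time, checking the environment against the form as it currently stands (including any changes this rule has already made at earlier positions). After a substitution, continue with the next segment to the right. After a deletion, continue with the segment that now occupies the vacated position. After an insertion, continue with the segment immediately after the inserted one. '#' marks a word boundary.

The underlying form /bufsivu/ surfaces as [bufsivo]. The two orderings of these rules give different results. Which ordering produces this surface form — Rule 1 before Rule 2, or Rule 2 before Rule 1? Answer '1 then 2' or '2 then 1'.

2 then 1

Order 1 then 2:
  1 Final Vowel Lowering: [bufsivu] → [bufsivo]
  2 Apocope: [bufsivo] → [bufsiv]
  result: [bufsiv]
Order 2 then 1:
  2 Apocope: no change — [bufsivu]
  1 Final Vowel Lowering: [bufsivu] → [bufsivo]
  result: [bufsivo]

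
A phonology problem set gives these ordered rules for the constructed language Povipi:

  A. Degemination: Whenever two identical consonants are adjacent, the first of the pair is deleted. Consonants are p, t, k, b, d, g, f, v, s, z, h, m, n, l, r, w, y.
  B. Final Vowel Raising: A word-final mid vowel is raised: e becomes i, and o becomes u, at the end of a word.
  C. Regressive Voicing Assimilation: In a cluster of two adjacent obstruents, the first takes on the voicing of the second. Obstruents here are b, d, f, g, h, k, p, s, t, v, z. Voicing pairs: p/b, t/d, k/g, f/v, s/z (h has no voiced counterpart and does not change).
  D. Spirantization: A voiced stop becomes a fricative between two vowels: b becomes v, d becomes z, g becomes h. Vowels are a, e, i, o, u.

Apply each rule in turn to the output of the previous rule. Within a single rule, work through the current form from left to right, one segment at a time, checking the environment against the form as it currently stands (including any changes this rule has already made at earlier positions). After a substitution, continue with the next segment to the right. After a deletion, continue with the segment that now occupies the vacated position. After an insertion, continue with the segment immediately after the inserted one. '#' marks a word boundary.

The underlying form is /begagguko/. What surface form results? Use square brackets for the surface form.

A Degemination: [begagguko] → [begaguko]
B Final Vowel Raising: [begaguko] → [begaguku]
C Regressive Voicing Assimilation: no change — [begaguku]
D Spirantization: [begaguku] → [behahuku]

[behahuku]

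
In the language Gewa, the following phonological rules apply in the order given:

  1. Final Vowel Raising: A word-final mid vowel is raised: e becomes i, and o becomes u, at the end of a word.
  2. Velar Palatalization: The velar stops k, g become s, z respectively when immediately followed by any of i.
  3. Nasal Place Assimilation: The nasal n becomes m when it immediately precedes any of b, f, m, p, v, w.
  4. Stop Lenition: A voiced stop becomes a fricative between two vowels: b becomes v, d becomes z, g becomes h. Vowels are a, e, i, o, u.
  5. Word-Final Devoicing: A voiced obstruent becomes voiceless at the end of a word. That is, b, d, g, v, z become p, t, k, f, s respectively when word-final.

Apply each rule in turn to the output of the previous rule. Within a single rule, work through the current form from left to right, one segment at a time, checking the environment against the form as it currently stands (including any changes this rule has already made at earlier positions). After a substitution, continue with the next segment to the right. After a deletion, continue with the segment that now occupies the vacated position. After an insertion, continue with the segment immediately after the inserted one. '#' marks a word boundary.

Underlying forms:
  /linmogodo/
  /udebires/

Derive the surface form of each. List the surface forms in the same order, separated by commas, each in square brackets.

[limmohozu], [uzevires]

/linmogodo/:
  1 Final Vowel Raising: [linmogodo] → [linmogodu]
  2 Velar Palatalization: no change — [linmogodu]
  3 Nasal Place Assimilation: [linmogodu] → [limmogodu]
  4 Stop Lenition: [limmogodu] → [limmohozu]
  5 Word-Final Devoicing: no change — [limmohozu]
/udebires/:
  1 Final Vowel Raising: no change — [udebires]
  2 Velar Palatalization: no change — [udebires]
  3 Nasal Place Assimilation: no change — [udebires]
  4 Stop Lenition: [udebires] → [uzevires]
  5 Word-Final Devoicing: no change — [uzevires]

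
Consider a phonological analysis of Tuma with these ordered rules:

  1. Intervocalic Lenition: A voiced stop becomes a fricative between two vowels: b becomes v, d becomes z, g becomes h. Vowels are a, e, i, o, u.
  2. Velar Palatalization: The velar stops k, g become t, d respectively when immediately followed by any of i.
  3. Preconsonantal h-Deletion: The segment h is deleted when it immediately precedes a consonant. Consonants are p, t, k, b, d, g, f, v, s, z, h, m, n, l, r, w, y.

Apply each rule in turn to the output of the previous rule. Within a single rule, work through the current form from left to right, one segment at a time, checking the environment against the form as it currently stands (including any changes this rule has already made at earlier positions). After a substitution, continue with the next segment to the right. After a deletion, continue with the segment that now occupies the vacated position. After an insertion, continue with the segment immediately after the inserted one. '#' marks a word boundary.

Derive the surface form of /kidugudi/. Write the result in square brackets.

1 Intervocalic Lenition: [kidugudi] → [kizuhuzi]
2 Velar Palatalization: [kizuhuzi] → [tizuhuzi]
3 Preconsonantal h-Deletion: no change — [tizuhuzi]

[tizuhuzi]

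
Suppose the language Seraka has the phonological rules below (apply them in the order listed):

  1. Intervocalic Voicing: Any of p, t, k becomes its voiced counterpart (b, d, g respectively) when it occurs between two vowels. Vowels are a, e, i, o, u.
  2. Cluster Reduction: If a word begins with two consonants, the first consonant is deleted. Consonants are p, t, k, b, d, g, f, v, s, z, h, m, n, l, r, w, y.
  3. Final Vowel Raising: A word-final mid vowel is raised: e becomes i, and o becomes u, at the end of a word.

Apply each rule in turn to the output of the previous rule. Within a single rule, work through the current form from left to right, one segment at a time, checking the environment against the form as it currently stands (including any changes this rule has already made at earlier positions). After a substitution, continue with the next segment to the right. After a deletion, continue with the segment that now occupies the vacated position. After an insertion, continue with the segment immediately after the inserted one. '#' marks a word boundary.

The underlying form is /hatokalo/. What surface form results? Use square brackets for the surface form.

[hadogalu]

1 Intervocalic Voicing: [hatokalo] → [hadogalo]
2 Cluster Reduction: no change — [hadogalo]
3 Final Vowel Raising: [hadogalo] → [hadogalu]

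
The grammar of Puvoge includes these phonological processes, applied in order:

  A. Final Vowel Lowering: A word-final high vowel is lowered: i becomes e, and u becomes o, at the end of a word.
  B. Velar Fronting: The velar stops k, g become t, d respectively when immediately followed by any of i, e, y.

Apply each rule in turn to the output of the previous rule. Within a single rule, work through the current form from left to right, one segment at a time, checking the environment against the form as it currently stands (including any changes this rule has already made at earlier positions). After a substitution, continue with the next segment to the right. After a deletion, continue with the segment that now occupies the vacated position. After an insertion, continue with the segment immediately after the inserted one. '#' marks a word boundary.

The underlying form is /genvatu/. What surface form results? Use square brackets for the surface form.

[denvato]

A Final Vowel Lowering: [genvatu] → [genvato]
B Velar Fronting: [genvato] → [denvato]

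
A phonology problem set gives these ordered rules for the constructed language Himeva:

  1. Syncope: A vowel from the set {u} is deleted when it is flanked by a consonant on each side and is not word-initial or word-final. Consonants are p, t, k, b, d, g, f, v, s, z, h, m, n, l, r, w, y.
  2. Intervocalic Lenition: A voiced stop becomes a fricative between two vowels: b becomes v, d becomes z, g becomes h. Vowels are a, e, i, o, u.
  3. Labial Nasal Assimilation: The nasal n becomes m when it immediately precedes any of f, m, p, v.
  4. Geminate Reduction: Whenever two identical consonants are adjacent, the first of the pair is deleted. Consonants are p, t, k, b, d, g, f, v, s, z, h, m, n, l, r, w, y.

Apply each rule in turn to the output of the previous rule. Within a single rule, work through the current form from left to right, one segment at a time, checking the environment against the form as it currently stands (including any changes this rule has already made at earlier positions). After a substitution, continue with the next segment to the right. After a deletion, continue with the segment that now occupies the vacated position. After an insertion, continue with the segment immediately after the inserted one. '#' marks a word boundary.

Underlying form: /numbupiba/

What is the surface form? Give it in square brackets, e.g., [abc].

[mbpiva]

1 Syncope: [numbupiba] → [nmbpiba]
2 Intervocalic Lenition: [nmbpiba] → [nmbpiva]
3 Labial Nasal Assimilation: [nmbpiva] → [mmbpiva]
4 Geminate Reduction: [mmbpiva] → [mbpiva]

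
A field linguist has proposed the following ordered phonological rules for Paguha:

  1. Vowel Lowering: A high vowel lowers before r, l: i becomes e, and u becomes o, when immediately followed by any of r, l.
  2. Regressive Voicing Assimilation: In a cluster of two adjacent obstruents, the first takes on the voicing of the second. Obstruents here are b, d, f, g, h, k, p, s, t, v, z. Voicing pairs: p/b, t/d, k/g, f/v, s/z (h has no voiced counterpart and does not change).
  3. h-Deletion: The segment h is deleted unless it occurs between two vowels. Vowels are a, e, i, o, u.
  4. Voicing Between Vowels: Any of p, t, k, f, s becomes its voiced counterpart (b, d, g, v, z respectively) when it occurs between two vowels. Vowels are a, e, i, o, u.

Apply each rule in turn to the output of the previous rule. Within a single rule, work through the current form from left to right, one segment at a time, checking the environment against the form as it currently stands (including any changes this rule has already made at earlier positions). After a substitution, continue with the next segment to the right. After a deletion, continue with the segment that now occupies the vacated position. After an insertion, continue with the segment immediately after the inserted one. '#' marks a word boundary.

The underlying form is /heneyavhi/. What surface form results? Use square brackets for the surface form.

1 Vowel Lowering: no change — [heneyavhi]
2 Regressive Voicing Assimilation: [heneyavhi] → [heneyafhi]
3 h-Deletion: [heneyafhi] → [eneyafi]
4 Voicing Between Vowels: [eneyafi] → [eneyavi]

[eneyavi]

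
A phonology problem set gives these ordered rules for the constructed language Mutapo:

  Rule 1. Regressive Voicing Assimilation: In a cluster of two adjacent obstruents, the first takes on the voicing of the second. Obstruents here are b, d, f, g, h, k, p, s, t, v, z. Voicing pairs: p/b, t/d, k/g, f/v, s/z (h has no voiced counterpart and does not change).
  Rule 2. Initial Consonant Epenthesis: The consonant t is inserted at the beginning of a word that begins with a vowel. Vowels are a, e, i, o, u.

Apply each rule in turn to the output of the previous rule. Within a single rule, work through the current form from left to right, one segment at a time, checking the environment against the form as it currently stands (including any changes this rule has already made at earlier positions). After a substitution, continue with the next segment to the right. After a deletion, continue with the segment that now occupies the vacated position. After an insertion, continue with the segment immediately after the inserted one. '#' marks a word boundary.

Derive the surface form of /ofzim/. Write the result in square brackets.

[tovzim]

Rule 1 Regressive Voicing Assimilation: [ofzim] → [ovzim]
Rule 2 Initial Consonant Epenthesis: [ovzim] → [tovzim]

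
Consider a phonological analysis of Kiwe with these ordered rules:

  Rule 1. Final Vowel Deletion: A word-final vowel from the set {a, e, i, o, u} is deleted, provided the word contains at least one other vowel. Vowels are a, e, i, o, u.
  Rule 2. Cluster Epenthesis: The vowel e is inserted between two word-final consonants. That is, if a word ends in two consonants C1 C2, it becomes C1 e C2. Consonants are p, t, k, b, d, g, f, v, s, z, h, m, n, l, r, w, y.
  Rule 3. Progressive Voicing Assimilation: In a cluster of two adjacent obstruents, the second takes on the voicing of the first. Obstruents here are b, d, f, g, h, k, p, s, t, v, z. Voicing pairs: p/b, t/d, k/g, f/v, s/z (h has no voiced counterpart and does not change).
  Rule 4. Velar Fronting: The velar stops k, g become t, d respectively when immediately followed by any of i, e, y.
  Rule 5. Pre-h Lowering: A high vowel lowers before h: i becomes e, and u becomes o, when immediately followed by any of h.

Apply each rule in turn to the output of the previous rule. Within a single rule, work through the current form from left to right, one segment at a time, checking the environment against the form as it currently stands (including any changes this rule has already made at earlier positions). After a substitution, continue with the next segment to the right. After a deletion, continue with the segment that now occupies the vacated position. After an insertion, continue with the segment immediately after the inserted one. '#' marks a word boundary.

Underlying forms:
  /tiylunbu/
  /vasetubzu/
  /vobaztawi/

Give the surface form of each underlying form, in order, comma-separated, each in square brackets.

[tiyluneb], [vasetubez], [vobazdaw]

/tiylunbu/:
  Rule 1 Final Vowel Deletion: [tiylunbu] → [tiylunb]
  Rule 2 Cluster Epenthesis: [tiylunb] → [tiyluneb]
  Rule 3 Progressive Voicing Assimilation: no change — [tiyluneb]
  Rule 4 Velar Fronting: no change — [tiyluneb]
  Rule 5 Pre-h Lowering: no change — [tiyluneb]
/vasetubzu/:
  Rule 1 Final Vowel Deletion: [vasetubzu] → [vasetubz]
  Rule 2 Cluster Epenthesis: [vasetubz] → [vasetubez]
  Rule 3 Progressive Voicing Assimilation: no change — [vasetubez]
  Rule 4 Velar Fronting: no change — [vasetubez]
  Rule 5 Pre-h Lowering: no change — [vasetubez]
/vobaztawi/:
  Rule 1 Final Vowel Deletion: [vobaztawi] → [vobaztaw]
  Rule 2 Cluster Epenthesis: no change — [vobaztaw]
  Rule 3 Progressive Voicing Assimilation: [vobaztaw] → [vobazdaw]
  Rule 4 Velar Fronting: no change — [vobazdaw]
  Rule 5 Pre-h Lowering: no change — [vobazdaw]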